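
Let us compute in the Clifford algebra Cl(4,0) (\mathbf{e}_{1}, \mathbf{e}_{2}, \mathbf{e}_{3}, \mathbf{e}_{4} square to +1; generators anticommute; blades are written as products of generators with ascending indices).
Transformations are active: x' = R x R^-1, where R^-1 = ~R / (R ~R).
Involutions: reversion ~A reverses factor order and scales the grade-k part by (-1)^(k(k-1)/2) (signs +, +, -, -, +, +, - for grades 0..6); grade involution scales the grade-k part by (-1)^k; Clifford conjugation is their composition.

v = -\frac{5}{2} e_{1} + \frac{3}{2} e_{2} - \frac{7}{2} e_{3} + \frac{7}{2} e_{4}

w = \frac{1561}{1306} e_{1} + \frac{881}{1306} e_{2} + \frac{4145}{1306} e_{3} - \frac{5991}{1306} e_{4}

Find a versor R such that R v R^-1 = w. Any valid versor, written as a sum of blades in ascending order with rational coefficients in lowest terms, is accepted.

R = v + w = -\frac{852}{653} e_{1} + \frac{1420}{653} e_{2} - \frac{213}{653} e_{3} - \frac{710}{653} e_{4} works: the equal norms (33) guarantee its sandwich swaps v into w.
Answer: -\frac{852}{653} e_{1} + \frac{1420}{653} e_{2} - \frac{213}{653} e_{3} - \frac{710}{653} e_{4}


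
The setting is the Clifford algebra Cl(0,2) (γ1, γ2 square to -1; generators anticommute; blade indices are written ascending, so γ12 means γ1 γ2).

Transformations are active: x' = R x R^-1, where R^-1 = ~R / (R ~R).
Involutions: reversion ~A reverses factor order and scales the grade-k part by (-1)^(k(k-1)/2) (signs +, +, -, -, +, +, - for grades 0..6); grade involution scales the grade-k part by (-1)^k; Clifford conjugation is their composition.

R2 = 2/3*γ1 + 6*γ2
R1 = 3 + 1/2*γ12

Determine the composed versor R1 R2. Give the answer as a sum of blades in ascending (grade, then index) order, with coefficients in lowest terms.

Distribute over the terms of R1 (each basis-blade product reordered to ascending indices, repeated generators contracted through their squares):
(3) R2 = 2*γ1 + 18*γ2
(1/2*γ12) R2 = -3*γ1 + 1/3*γ2
Summing the partial products and collecting blades:
Answer: -γ1 + 55/3*γ2


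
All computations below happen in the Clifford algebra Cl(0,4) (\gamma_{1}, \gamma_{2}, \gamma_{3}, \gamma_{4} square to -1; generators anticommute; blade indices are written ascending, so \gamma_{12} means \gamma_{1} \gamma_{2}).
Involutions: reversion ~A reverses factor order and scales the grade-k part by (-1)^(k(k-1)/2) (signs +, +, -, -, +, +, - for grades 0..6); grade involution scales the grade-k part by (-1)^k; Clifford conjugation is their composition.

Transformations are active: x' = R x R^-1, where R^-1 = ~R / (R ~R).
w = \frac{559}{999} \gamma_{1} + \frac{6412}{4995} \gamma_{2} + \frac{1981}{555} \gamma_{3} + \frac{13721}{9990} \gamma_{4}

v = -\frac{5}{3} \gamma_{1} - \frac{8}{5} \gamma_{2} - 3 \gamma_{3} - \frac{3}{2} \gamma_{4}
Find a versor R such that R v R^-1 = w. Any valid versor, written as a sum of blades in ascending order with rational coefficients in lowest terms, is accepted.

A norm check does it: q(v) = q(w) = -\frac{14929}{900}, hence R = v + w = -\frac{1106}{999} \gamma_{1} - \frac{316}{999} \gamma_{2} + \frac{316}{555} \gamma_{3} - \frac{632}{4995} \gamma_{4} realises the map — parallel part kept, (v - w)/2 negated, v carried to w.
Answer: -\frac{1106}{999} \gamma_{1} - \frac{316}{999} \gamma_{2} + \frac{316}{555} \gamma_{3} - \frac{632}{4995} \gamma_{4}


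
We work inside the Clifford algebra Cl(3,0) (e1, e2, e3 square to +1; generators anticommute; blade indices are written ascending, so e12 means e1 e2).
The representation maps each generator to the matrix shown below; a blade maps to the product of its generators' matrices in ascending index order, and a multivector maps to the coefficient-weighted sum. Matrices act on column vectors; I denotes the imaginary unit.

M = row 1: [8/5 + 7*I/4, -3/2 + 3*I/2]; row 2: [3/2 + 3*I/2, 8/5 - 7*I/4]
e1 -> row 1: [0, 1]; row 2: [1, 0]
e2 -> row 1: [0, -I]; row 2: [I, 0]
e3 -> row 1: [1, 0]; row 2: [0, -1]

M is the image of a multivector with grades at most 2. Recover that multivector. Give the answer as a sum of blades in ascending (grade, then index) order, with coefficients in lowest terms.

Method: 1, rho(e1), rho(e2), rho(e3) form a trace-orthogonal basis of the 2x2 complex matrices (tr(X Y) = 2 if X = Y, else 0), so M = m0*1 + m1*rho(e1) + m2*rho(e2) + m3*rho(e3) with m0 = tr(M)/2 = 8/5, m1 = tr(M rho(e1))/2 = 3*I/2, m2 = tr(M rho(e2))/2 = -3*I/2, m3 = tr(M rho(e3))/2 = 7*I/4.
Multiplying table entries, the bivector images are rho(e12) = I*rho(e3), rho(e13) = -I*rho(e2), rho(e23) = I*rho(e1); with real blade coefficients the real parts of m0..m3 are the coefficients of 1, e1, e2, e3 and the imaginary parts give the bivectors (e23: Im m1, e13: -Im m2, e12: Im m3).
Answer: 8/5 + 7/4*e12 + 3/2*e13 + 3/2*e23


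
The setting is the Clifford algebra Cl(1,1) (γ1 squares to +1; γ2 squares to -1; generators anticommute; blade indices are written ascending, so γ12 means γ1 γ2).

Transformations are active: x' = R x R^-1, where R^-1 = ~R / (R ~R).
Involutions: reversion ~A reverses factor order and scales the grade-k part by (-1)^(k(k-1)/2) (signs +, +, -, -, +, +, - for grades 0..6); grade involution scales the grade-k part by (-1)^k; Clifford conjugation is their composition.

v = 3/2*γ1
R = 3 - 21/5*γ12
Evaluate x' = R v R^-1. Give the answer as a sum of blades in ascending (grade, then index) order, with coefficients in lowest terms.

~R = 3 + 21/5*γ12, and R ~R = -216/25, so R^-1 = ~R / (-216/25).
R v = 9/2*γ1 + 63/10*γ2
Answer: -37/8*γ1 - 35/8*γ2


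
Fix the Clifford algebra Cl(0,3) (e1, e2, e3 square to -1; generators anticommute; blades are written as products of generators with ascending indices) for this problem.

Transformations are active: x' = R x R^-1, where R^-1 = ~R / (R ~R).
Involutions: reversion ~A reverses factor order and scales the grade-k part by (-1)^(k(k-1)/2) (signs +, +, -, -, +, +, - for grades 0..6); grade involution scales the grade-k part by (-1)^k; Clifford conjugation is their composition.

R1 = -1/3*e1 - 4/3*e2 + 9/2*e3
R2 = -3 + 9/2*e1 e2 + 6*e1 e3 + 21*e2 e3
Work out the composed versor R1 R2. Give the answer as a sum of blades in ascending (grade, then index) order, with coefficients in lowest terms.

Distribute over the terms of R1 (each basis-blade product reordered to ascending indices, repeated generators contracted through their squares):
(-1/3*e1) R2 = e1 + 3/2*e2 + 2*e3 - 7*e1 e2 e3
(-4/3*e2) R2 = -6*e1 + 4*e2 + 28*e3 + 8*e1 e2 e3
(9/2*e3) R2 = 27*e1 + 189/2*e2 - 27/2*e3 + 81/4*e1 e2 e3
Summing the partial products and collecting blades:
Answer: 22*e1 + 100*e2 + 33/2*e3 + 85/4*e1 e2 e3


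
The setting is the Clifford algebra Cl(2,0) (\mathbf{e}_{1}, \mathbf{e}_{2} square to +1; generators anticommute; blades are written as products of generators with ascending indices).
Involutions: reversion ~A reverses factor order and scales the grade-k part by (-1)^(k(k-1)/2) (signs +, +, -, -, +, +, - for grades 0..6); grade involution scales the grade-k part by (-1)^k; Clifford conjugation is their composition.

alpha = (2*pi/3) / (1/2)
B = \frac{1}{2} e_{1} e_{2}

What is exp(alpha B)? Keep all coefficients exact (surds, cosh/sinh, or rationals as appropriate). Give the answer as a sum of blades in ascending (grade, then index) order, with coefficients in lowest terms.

B^2 = (\frac{1}{2})^2*(e_{1} e_{2})^2 = \frac{1}{4}*(-1) = -\frac{1}{4} (a basis 2-blade squares to minus the product of its generators' squares).
B^2 = -\frac{1}{4} — since the square is negative, the closed form is circular: l = \frac{1}{2}, alpha*l = \frac{2 \pi}{3}, so exp(alpha B) = cos(\frac{2 \pi}{3}) + (sin(\frac{2 \pi}{3})/(\frac{1}{2}))*B = - \frac{1}{2} + (\sqrt{3})*B.
Answer: - \frac{1}{2} + \frac{\sqrt{3}}{2} e_{1} e_{2}


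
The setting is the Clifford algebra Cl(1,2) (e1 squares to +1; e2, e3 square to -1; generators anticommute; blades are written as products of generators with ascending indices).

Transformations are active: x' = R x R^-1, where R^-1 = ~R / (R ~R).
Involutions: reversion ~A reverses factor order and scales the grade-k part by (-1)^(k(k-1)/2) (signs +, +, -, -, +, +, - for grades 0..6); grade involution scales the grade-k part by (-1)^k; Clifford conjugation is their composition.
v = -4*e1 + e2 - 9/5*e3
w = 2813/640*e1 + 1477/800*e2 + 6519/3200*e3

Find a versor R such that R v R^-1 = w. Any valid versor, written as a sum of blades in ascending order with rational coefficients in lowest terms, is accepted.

Here q(v) = q(w) = 294/25; the classical choice R = v + w = 253/640*e1 + 2277/800*e2 + 759/3200*e3 then realises v -> w under the sandwich.
Answer: 253/640*e1 + 2277/800*e2 + 759/3200*e3


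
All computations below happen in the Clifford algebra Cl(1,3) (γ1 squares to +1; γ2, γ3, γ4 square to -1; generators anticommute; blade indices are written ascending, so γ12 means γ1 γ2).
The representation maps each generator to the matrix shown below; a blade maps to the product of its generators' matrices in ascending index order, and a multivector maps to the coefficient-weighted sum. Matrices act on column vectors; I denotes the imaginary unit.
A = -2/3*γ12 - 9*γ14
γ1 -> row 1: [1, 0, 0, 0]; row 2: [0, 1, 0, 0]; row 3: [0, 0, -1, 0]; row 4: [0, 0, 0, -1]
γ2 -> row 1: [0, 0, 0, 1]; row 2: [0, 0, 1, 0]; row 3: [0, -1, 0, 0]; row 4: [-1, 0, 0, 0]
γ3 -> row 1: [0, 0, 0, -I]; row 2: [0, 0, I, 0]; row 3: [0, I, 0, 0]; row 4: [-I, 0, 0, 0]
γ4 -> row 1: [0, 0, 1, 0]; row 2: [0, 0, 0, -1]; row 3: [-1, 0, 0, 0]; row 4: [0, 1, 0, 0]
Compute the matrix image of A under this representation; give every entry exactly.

Bivector images (products of the table entries): rho(γ12) = rho(γ1)rho(γ2) = row 1: [0, 0, 0, 1]; row 2: [0, 0, 1, 0]; row 3: [0, 1, 0, 0]; row 4: [1, 0, 0, 0]; rho(γ14) = rho(γ1)rho(γ4) = row 1: [0, 0, 1, 0]; row 2: [0, 0, 0, -1]; row 3: [1, 0, 0, 0]; row 4: [0, -1, 0, 0].
M = (-2/3)*rho(γ12) + (-9)*rho(γ14), summed entrywise:
Answer: row 1: [0, 0, -9, -2/3]; row 2: [0, 0, -2/3, 9]; row 3: [-9, -2/3, 0, 0]; row 4: [-2/3, 9, 0, 0]


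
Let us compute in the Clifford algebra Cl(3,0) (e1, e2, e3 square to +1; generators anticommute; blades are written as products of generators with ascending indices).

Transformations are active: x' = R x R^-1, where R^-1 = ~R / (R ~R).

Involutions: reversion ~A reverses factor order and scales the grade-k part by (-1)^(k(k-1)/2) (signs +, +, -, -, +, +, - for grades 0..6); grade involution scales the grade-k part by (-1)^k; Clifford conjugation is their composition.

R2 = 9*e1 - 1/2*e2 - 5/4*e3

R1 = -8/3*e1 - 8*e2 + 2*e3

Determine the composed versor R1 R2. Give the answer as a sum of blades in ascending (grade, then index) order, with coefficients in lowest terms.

Distribute over the terms of R1 (each basis-blade product reordered to ascending indices, repeated generators contracted through their squares):
(-8/3*e1) R2 = -24 + 4/3*e1 e2 + 10/3*e1 e3
(-8*e2) R2 = 4 + 72*e1 e2 + 10*e2 e3
(2*e3) R2 = -5/2 - 18*e1 e3 + e2 e3
Summing the partial products and collecting blades:
Answer: -45/2 + 220/3*e1 e2 - 44/3*e1 e3 + 11*e2 e3


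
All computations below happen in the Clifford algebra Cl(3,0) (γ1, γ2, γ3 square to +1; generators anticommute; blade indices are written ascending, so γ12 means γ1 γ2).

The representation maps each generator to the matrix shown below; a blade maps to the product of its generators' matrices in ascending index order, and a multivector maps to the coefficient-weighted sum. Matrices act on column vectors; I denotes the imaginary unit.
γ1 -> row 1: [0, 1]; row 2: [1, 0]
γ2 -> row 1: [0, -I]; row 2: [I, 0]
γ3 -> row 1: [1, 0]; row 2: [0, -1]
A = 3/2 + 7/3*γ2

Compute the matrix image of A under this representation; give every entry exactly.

M = (3/2)*1 + (7/3)*rho(γ2), summed entrywise (1 is the identity matrix):
Answer: row 1: [3/2, -7*I/3]; row 2: [7*I/3, 3/2]


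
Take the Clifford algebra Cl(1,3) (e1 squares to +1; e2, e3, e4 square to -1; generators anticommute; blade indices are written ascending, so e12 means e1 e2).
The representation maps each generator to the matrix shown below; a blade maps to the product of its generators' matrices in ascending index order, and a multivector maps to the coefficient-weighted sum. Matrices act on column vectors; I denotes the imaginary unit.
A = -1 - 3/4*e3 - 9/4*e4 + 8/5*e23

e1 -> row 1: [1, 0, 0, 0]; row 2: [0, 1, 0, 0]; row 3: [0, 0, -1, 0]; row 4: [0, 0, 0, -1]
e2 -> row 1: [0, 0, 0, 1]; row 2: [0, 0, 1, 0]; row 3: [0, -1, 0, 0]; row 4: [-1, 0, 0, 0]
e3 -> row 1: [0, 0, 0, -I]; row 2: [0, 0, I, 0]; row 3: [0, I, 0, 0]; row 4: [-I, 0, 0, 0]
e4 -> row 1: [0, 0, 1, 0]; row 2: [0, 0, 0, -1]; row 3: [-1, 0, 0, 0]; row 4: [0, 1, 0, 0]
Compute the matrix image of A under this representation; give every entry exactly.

Bivector images (products of the table entries): rho(e23) = rho(e2)rho(e3) = row 1: [-I, 0, 0, 0]; row 2: [0, I, 0, 0]; row 3: [0, 0, -I, 0]; row 4: [0, 0, 0, I].
M = (-1)*1 + (-3/4)*rho(e3) + (-9/4)*rho(e4) + (8/5)*rho(e23), summed entrywise (1 is the identity matrix):
Answer: row 1: [-1 - 8*I/5, 0, -9/4, 3*I/4]; row 2: [0, -1 + 8*I/5, -3*I/4, 9/4]; row 3: [9/4, -3*I/4, -1 - 8*I/5, 0]; row 4: [3*I/4, -9/4, 0, -1 + 8*I/5]


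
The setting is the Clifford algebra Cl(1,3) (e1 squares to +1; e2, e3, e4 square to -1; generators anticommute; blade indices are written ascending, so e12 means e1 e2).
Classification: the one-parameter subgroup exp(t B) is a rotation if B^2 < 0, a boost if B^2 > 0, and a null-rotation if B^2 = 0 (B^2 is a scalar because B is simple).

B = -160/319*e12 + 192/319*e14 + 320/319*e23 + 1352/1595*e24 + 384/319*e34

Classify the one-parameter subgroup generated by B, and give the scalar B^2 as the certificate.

B^2 term by term: the squares give (-160/319)^2*(e12)^2 + (192/319)^2*(e14)^2 + (320/319)^2*(e23)^2 + (1352/1595)^2*(e24)^2 + (384/319)^2*(e34)^2 = 25600/101761*(+1) + 36864/101761*(+1) + 102400/101761*(-1) + 1827904/2544025*(-1) + 147456/101761*(-1) = -64/25 (each basis 2-blade squares to minus the product of its generators' squares); cross terms between blades sharing an index anticommute and cancel; the commuting (index-disjoint) pairs give grade-4 terms 2*c*c'*(blade product), which cancel blade by blade — e1234: -122880/101761 + 122880/101761 = 0 — confirming B is simple. So B^2 = -64/25.
Answer: rotation, certificate B^2 = -64/25. Because -64/25 is invariant under every versor sandwich, the classification follows from its sign alone.


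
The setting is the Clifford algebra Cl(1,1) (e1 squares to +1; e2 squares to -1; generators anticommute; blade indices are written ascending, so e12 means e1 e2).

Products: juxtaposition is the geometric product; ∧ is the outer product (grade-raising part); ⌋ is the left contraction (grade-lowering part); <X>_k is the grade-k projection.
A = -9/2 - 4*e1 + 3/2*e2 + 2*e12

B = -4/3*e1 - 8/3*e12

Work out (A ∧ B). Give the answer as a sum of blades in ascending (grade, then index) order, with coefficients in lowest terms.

step 1: 6*e1 + 14*e12
Answer: 6*e1 + 14*e12


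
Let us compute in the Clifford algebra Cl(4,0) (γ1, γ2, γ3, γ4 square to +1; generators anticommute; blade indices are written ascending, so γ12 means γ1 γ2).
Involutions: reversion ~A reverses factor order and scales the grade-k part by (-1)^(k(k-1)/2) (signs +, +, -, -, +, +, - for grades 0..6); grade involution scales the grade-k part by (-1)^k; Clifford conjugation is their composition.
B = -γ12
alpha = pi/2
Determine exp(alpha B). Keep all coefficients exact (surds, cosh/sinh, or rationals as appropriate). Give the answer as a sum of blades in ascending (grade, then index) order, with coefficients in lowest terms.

B^2 = (-1)^2*(γ12)^2 = 1*(-1) = -1 (a basis 2-blade squares to minus the product of its generators' squares).
B^2 = -1 — the series telescopes trigonometrically here: l = 1, alpha*l = pi/2, so exp(alpha B) = cos(pi/2) + (sin(pi/2)/1)*B = 0 + (1)*B.
Answer: -γ12


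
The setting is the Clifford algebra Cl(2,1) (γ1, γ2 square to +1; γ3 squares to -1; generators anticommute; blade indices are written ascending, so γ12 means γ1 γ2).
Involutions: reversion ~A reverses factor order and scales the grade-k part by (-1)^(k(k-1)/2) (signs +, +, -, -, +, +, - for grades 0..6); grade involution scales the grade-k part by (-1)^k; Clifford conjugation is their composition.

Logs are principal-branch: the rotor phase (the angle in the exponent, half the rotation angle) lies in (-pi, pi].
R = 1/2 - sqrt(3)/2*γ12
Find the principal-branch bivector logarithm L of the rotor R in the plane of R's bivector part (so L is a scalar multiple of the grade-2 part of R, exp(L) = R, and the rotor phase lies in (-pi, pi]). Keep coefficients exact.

The scalar part of R is 1/2, which pins the rotor phase on the principal branch; dividing the bivector part by the sine of that phase recovers the unit plane, and L is the phase times that plane.
Concretely: cos(phase) = 1/2 gives phase = ±pi/3, and since phase/sin(phase) is even the sign is immaterial: L = (phase/sin(phase)) * <R>_2 = (2*sqrt(3)*pi/9) * <R>_2.
Answer: -pi/3*γ12


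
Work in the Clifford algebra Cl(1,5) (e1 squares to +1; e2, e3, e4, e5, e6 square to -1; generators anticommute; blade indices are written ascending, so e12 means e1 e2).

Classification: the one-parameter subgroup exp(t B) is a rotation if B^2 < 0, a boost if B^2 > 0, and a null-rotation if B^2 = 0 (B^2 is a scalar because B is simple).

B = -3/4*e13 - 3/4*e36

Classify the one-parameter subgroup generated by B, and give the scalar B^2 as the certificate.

B^2 term by term: the squares give (-3/4)^2*(e13)^2 + (-3/4)^2*(e36)^2 = 9/16*(+1) + 9/16*(-1) = 0 (each basis 2-blade squares to minus the product of its generators' squares); cross terms between blades sharing an index anticommute and cancel. So B^2 = 0.
Answer: null-rotation, certificate B^2 = 0. The invariant at work: B^2 = 0 is unchanged by conjugation, hence its sign classifies the subgroup whatever basis B is written in.


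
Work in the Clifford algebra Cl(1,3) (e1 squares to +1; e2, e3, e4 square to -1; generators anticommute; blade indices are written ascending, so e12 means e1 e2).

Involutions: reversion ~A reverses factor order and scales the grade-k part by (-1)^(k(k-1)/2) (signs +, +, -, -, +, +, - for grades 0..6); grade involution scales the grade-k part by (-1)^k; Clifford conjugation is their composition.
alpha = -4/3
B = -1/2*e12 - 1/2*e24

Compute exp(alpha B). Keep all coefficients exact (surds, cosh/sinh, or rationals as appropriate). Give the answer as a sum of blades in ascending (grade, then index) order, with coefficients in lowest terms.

B^2 term by term: the squares give (-1/2)^2*(e12)^2 + (-1/2)^2*(e24)^2 = 1/4*(+1) + 1/4*(-1) = 0 (each basis 2-blade squares to minus the product of its generators' squares); cross terms between blades sharing an index anticommute and cancel. So B^2 = 0.
B^2 = 0, so the series closes: exp(alpha B) = 1 + alpha B (parabolic case).
Answer: 1 + 2/3*e12 + 2/3*e24


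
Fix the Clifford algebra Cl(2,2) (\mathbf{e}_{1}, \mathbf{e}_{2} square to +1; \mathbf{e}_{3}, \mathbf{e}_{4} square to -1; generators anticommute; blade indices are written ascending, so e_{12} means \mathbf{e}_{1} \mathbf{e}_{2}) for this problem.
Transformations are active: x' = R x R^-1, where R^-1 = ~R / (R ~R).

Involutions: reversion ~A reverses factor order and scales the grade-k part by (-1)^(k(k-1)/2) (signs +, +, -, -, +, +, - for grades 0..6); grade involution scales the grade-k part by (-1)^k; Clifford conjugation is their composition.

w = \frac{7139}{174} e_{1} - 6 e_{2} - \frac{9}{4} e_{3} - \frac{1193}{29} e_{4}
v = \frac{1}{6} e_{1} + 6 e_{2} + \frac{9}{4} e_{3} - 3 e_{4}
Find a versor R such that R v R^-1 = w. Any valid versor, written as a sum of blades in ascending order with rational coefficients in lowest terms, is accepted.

Take R = v + w = \frac{3584}{87} e_{1} - \frac{1280}{29} e_{4}. Because q(v) = q(w) = \frac{3163}{144}, conjugation by R sends v exactly to w.
Answer: \frac{3584}{87} e_{1} - \frac{1280}{29} e_{4}


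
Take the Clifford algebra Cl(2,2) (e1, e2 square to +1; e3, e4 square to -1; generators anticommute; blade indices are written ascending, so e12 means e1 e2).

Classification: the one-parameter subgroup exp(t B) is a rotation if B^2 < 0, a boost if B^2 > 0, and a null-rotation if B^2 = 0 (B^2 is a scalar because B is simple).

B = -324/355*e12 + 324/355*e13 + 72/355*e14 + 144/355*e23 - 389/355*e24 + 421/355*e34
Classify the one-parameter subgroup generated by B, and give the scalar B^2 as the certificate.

B^2 term by term: the squares give (-324/355)^2*(e12)^2 + (324/355)^2*(e13)^2 + (72/355)^2*(e14)^2 + (144/355)^2*(e23)^2 + (-389/355)^2*(e24)^2 + (421/355)^2*(e34)^2 = 104976/126025*(-1) + 104976/126025*(+1) + 5184/126025*(+1) + 20736/126025*(+1) + 151321/126025*(+1) + 177241/126025*(-1) = 0 (each basis 2-blade squares to minus the product of its generators' squares); cross terms between blades sharing an index anticommute and cancel; the commuting (index-disjoint) pairs give grade-4 terms 2*c*c'*(blade product), which cancel blade by blade — e1234: -272808/126025 + 252072/126025 + 20736/126025 = 0 — confirming B is simple. So B^2 = 0.
Answer: null-rotation, certificate B^2 = 0. Because 0 is invariant under every versor sandwich, the classification follows from its sign alone.


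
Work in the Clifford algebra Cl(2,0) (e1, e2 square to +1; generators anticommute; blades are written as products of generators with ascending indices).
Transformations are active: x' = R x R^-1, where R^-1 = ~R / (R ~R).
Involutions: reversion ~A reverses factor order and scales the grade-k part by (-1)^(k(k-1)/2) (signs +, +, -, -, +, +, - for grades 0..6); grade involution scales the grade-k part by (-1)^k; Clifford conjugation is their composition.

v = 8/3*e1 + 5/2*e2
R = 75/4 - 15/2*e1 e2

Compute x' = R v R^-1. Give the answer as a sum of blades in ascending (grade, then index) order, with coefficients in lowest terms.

~R = 75/4 + 15/2*e1 e2, and R ~R = 6525/16, so R^-1 = ~R / (6525/16).
R v = 125/4*e1 + 535/8*e2
Answer: 6/29*e1 + 635/174*e2


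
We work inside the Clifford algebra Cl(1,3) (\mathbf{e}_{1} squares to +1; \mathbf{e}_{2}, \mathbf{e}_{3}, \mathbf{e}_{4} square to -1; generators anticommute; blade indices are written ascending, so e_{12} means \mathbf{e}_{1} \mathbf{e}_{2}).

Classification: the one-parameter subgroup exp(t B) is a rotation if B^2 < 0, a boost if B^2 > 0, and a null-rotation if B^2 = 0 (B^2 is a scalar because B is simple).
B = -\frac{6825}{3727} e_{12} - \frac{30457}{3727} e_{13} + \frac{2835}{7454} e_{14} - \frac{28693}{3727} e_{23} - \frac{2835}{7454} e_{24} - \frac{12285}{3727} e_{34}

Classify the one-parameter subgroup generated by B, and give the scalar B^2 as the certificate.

B^2 term by term: the squares give (-\frac{6825}{3727})^2*(e_{12})^2 + (-\frac{30457}{3727})^2*(e_{13})^2 + (\frac{2835}{7454})^2*(e_{14})^2 + (-\frac{28693}{3727})^2*(e_{23})^2 + (-\frac{2835}{7454})^2*(e_{24})^2 + (-\frac{12285}{3727})^2*(e_{34})^2 = \frac{46580625}{13890529}*(+1) + \frac{927628849}{13890529}*(+1) + \frac{8037225}{55562116}*(+1) + \frac{823288249}{13890529}*(-1) + \frac{8037225}{55562116}*(-1) + \frac{150921225}{13890529}*(-1) = 0 (each basis 2-blade squares to minus the product of its generators' squares); cross terms between blades sharing an index anticommute and cancel; the commuting (index-disjoint) pairs give grade-4 terms 2*c*c'*(blade product), which cancel blade by blade — e_{1234}: \frac{167690250}{13890529} - \frac{86345595}{13890529} - \frac{81344655}{13890529} = 0 — confirming B is simple. So B^2 = 0.
Answer: null-rotation, certificate B^2 = 0. Because 0 is invariant under every versor sandwich, the classification follows from its sign alone.


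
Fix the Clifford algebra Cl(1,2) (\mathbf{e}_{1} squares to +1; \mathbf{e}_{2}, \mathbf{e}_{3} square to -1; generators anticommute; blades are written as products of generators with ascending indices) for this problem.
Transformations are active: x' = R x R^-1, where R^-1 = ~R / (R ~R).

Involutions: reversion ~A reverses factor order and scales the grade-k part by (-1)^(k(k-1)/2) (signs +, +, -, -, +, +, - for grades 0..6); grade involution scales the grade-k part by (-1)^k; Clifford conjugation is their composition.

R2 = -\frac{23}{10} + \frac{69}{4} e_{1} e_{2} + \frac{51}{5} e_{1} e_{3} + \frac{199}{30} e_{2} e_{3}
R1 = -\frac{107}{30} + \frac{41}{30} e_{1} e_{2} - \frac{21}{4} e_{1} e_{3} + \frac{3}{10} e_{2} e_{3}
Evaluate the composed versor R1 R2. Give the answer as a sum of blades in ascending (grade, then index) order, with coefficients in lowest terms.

Distribute over the terms of R1 (each basis-blade product reordered to ascending indices, repeated generators contracted through their squares):
(-\frac{107}{30}) R2 = \frac{2461}{300} - \frac{2461}{40} e_{1} e_{2} - \frac{1819}{50} e_{1} e_{3} - \frac{21293}{900} e_{2} e_{3}
(\frac{41}{30} e_{1} e_{2}) R2 = \frac{943}{40} - \frac{943}{300} e_{1} e_{2} - \frac{8159}{900} e_{1} e_{3} - \frac{697}{50} e_{2} e_{3}
(-\frac{21}{4} e_{1} e_{3}) R2 = -\frac{1071}{20} - \frac{1393}{40} e_{1} e_{2} + \frac{483}{40} e_{1} e_{3} - \frac{1449}{16} e_{2} e_{3}
(\frac{3}{10} e_{2} e_{3}) R2 = -\frac{199}{100} - \frac{153}{50} e_{1} e_{2} + \frac{207}{40} e_{1} e_{3} - \frac{69}{100} e_{2} e_{3}
Summing the partial products and collecting blades:
Answer: -\frac{14257}{600} - \frac{15383}{150} e_{1} e_{2} - \frac{6344}{225} e_{1} e_{3} - \frac{92773}{720} e_{2} e_{3}


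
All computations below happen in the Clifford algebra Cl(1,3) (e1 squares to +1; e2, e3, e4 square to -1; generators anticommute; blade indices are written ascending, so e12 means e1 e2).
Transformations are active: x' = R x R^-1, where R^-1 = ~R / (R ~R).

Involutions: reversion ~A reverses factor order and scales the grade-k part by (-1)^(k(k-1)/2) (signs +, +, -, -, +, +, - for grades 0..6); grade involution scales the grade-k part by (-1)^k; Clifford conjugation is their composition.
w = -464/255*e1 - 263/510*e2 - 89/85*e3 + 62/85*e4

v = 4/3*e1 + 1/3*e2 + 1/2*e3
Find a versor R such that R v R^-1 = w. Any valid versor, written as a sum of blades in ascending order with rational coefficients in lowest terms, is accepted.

Equal squares first: v^2 = w^2 = 17/12. Then v + w = -124/255*e1 - 31/170*e2 - 93/170*e3 + 62/85*e4 is a versor taking v to w, provided it is invertible.
Answer: -124/255*e1 - 31/170*e2 - 93/170*e3 + 62/85*e4


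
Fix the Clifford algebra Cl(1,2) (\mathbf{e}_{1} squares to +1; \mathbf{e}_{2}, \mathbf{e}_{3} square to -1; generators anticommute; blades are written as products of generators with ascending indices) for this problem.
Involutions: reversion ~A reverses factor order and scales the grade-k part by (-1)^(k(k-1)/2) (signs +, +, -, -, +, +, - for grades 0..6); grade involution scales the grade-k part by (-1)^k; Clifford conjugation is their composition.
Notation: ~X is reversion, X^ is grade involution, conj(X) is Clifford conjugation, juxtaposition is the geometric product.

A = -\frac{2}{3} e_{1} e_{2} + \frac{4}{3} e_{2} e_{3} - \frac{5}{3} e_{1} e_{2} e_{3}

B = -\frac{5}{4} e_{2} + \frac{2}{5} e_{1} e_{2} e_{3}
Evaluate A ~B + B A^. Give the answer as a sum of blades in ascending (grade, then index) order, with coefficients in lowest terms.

first term: -\frac{2}{3} - \frac{3}{10} e_{1} - \frac{7}{5} e_{3} + \frac{25}{12} e_{1} e_{3}
second term: -\frac{2}{3} + \frac{3}{10} e_{1} + \frac{7}{5} e_{3} - \frac{25}{12} e_{1} e_{3}
Answer: -\frac{4}{3}


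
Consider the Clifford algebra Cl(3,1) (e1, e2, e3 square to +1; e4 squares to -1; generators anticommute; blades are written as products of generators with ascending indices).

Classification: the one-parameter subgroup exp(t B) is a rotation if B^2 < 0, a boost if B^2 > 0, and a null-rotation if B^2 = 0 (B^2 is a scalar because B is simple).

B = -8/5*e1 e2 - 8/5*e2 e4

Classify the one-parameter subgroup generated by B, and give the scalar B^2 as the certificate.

B^2 term by term: the squares give (-8/5)^2*(e1 e2)^2 + (-8/5)^2*(e2 e4)^2 = 64/25*(-1) + 64/25*(+1) = 0 (each basis 2-blade squares to minus the product of its generators' squares); cross terms between blades sharing an index anticommute and cancel. So B^2 = 0.
Answer: null-rotation, certificate B^2 = 0. The invariant at work: B^2 = 0 is unchanged by conjugation, hence its sign classifies the subgroup whatever basis B is written in.


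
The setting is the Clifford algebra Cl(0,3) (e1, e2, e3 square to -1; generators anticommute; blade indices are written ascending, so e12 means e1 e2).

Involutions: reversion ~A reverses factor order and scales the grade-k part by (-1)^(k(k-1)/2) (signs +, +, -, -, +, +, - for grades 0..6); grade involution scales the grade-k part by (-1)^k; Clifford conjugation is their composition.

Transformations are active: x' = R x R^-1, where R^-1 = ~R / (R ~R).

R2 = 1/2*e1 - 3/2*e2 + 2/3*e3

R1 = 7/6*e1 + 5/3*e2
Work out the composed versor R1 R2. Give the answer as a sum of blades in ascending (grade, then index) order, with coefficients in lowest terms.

Distribute over the terms of R1 (each basis-blade product reordered to ascending indices, repeated generators contracted through their squares):
(7/6*e1) R2 = -7/12 - 7/4*e12 + 7/9*e13
(5/3*e2) R2 = 5/2 - 5/6*e12 + 10/9*e23
Summing the partial products and collecting blades:
Answer: 23/12 - 31/12*e12 + 7/9*e13 + 10/9*e23


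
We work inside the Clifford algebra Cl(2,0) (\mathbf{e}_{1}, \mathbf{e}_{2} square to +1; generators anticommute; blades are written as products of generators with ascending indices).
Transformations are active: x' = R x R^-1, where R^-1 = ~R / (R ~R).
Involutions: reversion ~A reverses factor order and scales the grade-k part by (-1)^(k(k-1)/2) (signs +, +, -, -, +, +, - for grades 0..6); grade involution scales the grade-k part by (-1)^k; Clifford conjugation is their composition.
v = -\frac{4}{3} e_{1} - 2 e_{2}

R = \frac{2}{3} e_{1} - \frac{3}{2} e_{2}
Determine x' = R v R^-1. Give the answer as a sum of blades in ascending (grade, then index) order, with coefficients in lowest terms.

~R = \frac{2}{3} e_{1} - \frac{3}{2} e_{2}, and R ~R = \frac{97}{36}, so R^-1 = ~R / (\frac{97}{36}).
R v = \frac{19}{9} - \frac{10}{3} e_{1} e_{2}
Answer: \frac{692}{291} e_{1} - \frac{34}{97} e_{2}


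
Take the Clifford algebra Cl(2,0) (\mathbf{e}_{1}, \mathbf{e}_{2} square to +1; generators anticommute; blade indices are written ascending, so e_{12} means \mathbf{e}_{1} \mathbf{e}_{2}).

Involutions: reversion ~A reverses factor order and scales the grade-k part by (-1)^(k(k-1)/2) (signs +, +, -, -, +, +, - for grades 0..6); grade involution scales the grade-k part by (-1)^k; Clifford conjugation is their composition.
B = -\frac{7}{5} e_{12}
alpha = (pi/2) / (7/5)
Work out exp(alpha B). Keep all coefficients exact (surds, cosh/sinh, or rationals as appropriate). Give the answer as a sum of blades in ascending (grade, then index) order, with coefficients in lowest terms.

B^2 = (-\frac{7}{5})^2*(e_{12})^2 = \frac{49}{25}*(-1) = -\frac{49}{25} (a basis 2-blade squares to minus the product of its generators' squares).
B^2 = -\frac{49}{25} — a negative square means the series sums to a rotation: l = \frac{7}{5}, alpha*l = \frac{\pi}{2}, so exp(alpha B) = cos(\frac{\pi}{2}) + (sin(\frac{\pi}{2})/(\frac{7}{5}))*B = 0 + (\frac{5}{7})*B.
Answer: -e_{12}


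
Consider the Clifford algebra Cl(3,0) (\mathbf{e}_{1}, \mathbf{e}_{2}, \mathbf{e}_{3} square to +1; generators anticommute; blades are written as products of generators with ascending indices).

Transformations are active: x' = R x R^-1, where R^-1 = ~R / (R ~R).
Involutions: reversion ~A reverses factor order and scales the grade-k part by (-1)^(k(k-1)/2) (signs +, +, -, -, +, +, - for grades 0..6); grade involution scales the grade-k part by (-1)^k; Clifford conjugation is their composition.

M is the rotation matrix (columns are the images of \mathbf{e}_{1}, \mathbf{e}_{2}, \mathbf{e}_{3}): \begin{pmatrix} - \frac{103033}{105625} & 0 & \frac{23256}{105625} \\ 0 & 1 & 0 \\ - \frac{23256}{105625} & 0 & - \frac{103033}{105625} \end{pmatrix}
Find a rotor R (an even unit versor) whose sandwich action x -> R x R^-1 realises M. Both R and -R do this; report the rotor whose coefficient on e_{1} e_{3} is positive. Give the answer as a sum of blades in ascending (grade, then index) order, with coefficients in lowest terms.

Method: write R = a + b12*e_{1} e_{2} + b13*e_{1} e_{3} + b23*e_{2} e_{3} with a^2 + b12^2 + b13^2 + b23^2 = 1 (so R^-1 = ~R). Expanding the columns R e_j ~R gives tr M = 4a^2 - 1 and, from the antisymmetric part, M21 - M12 = -4a*b12, M13 - M31 = 4a*b13, M32 - M23 = -4a*b23.
Here tr M = -\frac{100441}{105625}, so a^2 = (1 + tr M)/4 = \frac{1296}{105625} and a = ±\frac{36}{325}. Taking a = \frac{36}{325}: M21 - M12 = 0, M13 - M31 = \frac{46512}{105625}, M32 - M23 = 0, giving b12 = 0, b13 = \frac{323}{325}, b23 = 0, i.e. R = \frac{36}{325} + \frac{323}{325} e_{1} e_{3}.
Its e_{1} e_{3} coefficient is already positive.
Answer: \frac{36}{325} + \frac{323}{325} e_{1} e_{3}. Sheet selection: the two-to-one cover makes ±R indistinguishable at the matrix level (trace -\frac{100441}{105625}), so uniqueness comes from the required sign on e_{1} e_{3}.


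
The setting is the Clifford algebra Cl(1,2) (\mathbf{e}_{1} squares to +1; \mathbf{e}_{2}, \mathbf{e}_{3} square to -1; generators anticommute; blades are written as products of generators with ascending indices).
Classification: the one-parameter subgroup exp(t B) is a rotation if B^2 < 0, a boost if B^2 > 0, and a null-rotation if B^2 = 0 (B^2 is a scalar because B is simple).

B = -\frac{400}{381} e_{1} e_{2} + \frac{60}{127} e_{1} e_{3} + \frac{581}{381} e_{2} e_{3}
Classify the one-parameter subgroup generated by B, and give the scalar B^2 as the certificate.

B^2 term by term: the squares give (-\frac{400}{381})^2*(e_{1} e_{2})^2 + (\frac{60}{127})^2*(e_{1} e_{3})^2 + (\frac{581}{381})^2*(e_{2} e_{3})^2 = \frac{160000}{145161}*(+1) + \frac{3600}{16129}*(+1) + \frac{337561}{145161}*(-1) = -1 (each basis 2-blade squares to minus the product of its generators' squares); cross terms between blades sharing an index anticommute and cancel. So B^2 = -1.
Answer: rotation, certificate B^2 = -1. Note: conjugating B changes its blade decomposition but never the scalar B^2 = -1, whose sign settles the classification.


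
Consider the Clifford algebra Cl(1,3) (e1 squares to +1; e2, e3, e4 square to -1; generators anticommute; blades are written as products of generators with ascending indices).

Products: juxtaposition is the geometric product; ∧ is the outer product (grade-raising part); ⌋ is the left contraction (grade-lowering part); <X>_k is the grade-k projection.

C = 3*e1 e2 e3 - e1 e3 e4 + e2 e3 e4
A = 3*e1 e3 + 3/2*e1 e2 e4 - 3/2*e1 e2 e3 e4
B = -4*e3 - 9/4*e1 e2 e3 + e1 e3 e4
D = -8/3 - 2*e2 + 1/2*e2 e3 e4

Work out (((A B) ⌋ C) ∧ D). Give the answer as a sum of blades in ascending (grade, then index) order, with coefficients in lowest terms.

step 1: 12*e1 + 21/4*e2 + 51/8*e4 + 3/2*e2 e3 + 27/8*e3 e4 + 6*e1 e2 e4 + 6*e1 e2 e3 e4
step 2: -9/8*e1 - 27/8*e2 - 3/2*e4 + 177/8*e1 e3 + 237/8*e2 e3 - 69/4*e3 e4
step 3: 3*e1 + 9*e2 + 4*e4 + 9/4*e1 e2 - 59*e1 e3 - 79*e2 e3 - 3*e2 e4 + 46*e3 e4 + 177/4*e1 e2 e3 + 69/2*e2 e3 e4 - 9/16*e1 e2 e3 e4
Answer: 3*e1 + 9*e2 + 4*e4 + 9/4*e1 e2 - 59*e1 e3 - 79*e2 e3 - 3*e2 e4 + 46*e3 e4 + 177/4*e1 e2 e3 + 69/2*e2 e3 e4 - 9/16*e1 e2 e3 e4


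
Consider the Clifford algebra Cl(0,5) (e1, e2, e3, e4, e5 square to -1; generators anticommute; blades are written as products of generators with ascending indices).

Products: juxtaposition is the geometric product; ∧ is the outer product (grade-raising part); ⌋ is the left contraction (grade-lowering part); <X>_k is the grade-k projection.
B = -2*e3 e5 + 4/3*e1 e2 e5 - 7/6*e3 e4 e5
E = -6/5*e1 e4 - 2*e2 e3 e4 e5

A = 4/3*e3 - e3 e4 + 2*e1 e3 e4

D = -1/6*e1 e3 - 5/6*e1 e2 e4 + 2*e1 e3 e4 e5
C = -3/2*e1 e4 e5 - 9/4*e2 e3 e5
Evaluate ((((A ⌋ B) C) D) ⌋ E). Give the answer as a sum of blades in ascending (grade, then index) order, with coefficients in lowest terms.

step 1: 3/2*e5 + 14/9*e4 e5
step 2: 7/3*e1 + 9/4*e1 e4 + 27/8*e2 e3 + 7/2*e2 e3 e4
step 3: -15/8*e2 + 7/18*e3 + 9/16*e1 e2 + 35/12*e1 e3 + 35/18*e2 e4 + 3/8*e3 e4 + 9/2*e3 e5 + 7/12*e1 e2 e4 + 7*e1 e2 e5 - 45/16*e1 e3 e4 - 14/3*e3 e4 e5 - 27/4*e1 e2 e4 e5
step 4: -28/3*e2 - 9*e2 e4 + 3/4*e2 e5 - 35/9*e3 e5 - 7/9*e2 e4 e5 - 15/4*e3 e4 e5
Answer: -28/3*e2 - 9*e2 e4 + 3/4*e2 e5 - 35/9*e3 e5 - 7/9*e2 e4 e5 - 15/4*e3 e4 e5


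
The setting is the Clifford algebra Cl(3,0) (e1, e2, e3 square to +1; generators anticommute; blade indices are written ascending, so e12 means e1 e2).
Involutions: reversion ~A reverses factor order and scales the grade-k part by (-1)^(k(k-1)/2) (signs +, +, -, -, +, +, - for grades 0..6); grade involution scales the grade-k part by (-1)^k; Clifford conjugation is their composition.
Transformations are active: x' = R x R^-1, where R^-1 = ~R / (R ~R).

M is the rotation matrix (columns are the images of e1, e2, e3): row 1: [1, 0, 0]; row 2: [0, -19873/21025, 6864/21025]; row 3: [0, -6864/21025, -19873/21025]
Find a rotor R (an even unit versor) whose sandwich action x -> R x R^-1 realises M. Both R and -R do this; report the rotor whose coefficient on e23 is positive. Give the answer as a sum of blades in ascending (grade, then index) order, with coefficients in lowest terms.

Method: write R = a + b12*e12 + b13*e13 + b23*e23 with a^2 + b12^2 + b13^2 + b23^2 = 1 (so R^-1 = ~R). Expanding the columns R e_j ~R gives tr M = 4a^2 - 1 and, from the antisymmetric part, M21 - M12 = -4a*b12, M13 - M31 = 4a*b13, M32 - M23 = -4a*b23.
Here tr M = -18721/21025, so a^2 = (1 + tr M)/4 = 576/21025 and a = ±24/145. Taking a = 24/145: M21 - M12 = 0, M13 - M31 = 0, M32 - M23 = -13728/21025, giving b12 = 0, b13 = 0, b23 = 143/145, i.e. R = 24/145 + 143/145*e23.
Its e23 coefficient is already positive.
Answer: 24/145 + 143/145*e23. Sheet selection: the two-to-one cover makes ±R indistinguishable at the matrix level (trace -18721/21025), so uniqueness comes from the required sign on e23.


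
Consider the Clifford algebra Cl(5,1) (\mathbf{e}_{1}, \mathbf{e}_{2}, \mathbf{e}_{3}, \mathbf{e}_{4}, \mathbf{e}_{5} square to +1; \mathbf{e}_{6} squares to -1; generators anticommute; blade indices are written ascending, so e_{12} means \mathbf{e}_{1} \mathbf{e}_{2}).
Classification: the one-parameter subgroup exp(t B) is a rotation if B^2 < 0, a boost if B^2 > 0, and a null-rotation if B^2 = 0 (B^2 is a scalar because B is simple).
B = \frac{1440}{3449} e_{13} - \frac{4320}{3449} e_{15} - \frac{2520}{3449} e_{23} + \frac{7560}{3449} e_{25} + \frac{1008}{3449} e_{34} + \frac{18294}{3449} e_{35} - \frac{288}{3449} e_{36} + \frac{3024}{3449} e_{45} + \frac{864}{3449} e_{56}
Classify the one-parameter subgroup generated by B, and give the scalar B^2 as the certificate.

B^2 term by term: the squares give (\frac{1440}{3449})^2*(e_{13})^2 + (-\frac{4320}{3449})^2*(e_{15})^2 + (-\frac{2520}{3449})^2*(e_{23})^2 + (\frac{7560}{3449})^2*(e_{25})^2 + (\frac{1008}{3449})^2*(e_{34})^2 + (\frac{18294}{3449})^2*(e_{35})^2 + (-\frac{288}{3449})^2*(e_{36})^2 + (\frac{3024}{3449})^2*(e_{45})^2 + (\frac{864}{3449})^2*(e_{56})^2 = \frac{2073600}{11895601}*(-1) + \frac{18662400}{11895601}*(-1) + \frac{6350400}{11895601}*(-1) + \frac{57153600}{11895601}*(-1) + \frac{1016064}{11895601}*(-1) + \frac{334670436}{11895601}*(-1) + \frac{82944}{11895601}*(+1) + \frac{9144576}{11895601}*(-1) + \frac{746496}{11895601}*(+1) = -36 (each basis 2-blade squares to minus the product of its generators' squares); cross terms between blades sharing an index anticommute and cancel; the commuting (index-disjoint) pairs give grade-4 terms 2*c*c'*(blade product), which cancel blade by blade — e_{1235}: -\frac{21772800}{11895601} + \frac{21772800}{11895601} = 0; e_{1345}: \frac{8709120}{11895601} - \frac{8709120}{11895601} = 0; e_{1356}: \frac{2488320}{11895601} - \frac{2488320}{11895601} = 0; e_{2345}: -\frac{15240960}{11895601} + \frac{15240960}{11895601} = 0; e_{2356}: -\frac{4354560}{11895601} + \frac{4354560}{11895601} = 0; e_{3456}: \frac{1741824}{11895601} - \frac{1741824}{11895601} = 0 — confirming B is simple. So B^2 = -36.
Answer: rotation, certificate B^2 = -36. Because -36 is invariant under every versor sandwich, the classification follows from its sign alone.
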